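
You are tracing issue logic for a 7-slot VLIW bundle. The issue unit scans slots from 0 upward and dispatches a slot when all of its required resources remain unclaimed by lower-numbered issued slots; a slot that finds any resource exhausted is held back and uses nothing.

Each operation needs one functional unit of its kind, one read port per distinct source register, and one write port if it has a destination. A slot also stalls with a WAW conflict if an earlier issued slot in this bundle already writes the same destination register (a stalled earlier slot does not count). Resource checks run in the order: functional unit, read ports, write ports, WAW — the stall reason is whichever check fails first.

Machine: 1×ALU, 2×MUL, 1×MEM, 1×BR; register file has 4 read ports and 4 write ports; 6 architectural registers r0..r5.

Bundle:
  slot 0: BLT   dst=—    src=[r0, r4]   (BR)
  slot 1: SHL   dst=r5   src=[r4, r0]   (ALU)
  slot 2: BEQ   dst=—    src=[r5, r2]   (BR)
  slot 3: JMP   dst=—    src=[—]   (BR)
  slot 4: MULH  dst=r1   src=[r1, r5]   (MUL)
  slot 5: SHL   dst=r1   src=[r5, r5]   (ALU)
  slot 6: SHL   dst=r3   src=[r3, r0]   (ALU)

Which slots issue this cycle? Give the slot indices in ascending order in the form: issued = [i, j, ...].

  0. BR ⇒ go  {1A/2Mu/1Ld/0B | 2r 4w}
  1. ALU→r5 ⇒ go  {0A/2Mu/1Ld/0B | 0r 3w}
  2. BR ⇒ no(FU)  {0A/2Mu/1Ld/0B | 0r 3w}
  3. BR ⇒ no(FU)  {0A/2Mu/1Ld/0B | 0r 3w}
  4. MUL→r1 ⇒ no(RD_PORT)  {0A/2Mu/1Ld/0B | 0r 3w}
  5. ALU→r1 ⇒ no(FU)  {0A/2Mu/1Ld/0B | 0r 3w}
  6. ALU→r3 ⇒ no(FU)  {0A/2Mu/1Ld/0B | 0r 3w}

issued = [0, 1]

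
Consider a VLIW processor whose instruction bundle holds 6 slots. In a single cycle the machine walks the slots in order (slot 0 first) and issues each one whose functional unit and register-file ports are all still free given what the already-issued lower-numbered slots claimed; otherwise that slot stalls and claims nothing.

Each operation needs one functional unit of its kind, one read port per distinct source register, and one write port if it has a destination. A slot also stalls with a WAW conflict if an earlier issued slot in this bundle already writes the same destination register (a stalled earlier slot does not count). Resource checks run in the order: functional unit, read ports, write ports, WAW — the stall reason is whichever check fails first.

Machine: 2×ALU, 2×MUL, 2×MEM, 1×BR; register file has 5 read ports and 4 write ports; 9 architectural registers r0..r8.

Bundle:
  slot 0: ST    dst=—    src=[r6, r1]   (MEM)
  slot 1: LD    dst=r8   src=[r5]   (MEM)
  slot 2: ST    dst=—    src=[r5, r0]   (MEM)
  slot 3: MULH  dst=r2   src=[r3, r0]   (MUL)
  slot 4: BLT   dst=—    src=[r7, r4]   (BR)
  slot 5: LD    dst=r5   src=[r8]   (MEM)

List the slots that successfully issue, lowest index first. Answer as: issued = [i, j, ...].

[0] MEM needs rd=2 wr=0: ok; after: ALU=2 MUL=2 MEM=1 BR=1, R=3, W=4
[1] MEM needs rd=1 wr=1: ok; after: ALU=2 MUL=2 MEM=0 BR=1, R=2, W=3
[2] MEM needs rd=2 wr=0: FU; after: ALU=2 MUL=2 MEM=0 BR=1, R=2, W=3
[3] MUL needs rd=2 wr=1: ok; after: ALU=2 MUL=1 MEM=0 BR=1, R=0, W=2
[4] BR needs rd=2 wr=0: RD_PORT; after: ALU=2 MUL=1 MEM=0 BR=1, R=0, W=2
[5] MEM needs rd=1 wr=1: FU; after: ALU=2 MUL=1 MEM=0 BR=1, R=0, W=2

issued = [0, 1, 3]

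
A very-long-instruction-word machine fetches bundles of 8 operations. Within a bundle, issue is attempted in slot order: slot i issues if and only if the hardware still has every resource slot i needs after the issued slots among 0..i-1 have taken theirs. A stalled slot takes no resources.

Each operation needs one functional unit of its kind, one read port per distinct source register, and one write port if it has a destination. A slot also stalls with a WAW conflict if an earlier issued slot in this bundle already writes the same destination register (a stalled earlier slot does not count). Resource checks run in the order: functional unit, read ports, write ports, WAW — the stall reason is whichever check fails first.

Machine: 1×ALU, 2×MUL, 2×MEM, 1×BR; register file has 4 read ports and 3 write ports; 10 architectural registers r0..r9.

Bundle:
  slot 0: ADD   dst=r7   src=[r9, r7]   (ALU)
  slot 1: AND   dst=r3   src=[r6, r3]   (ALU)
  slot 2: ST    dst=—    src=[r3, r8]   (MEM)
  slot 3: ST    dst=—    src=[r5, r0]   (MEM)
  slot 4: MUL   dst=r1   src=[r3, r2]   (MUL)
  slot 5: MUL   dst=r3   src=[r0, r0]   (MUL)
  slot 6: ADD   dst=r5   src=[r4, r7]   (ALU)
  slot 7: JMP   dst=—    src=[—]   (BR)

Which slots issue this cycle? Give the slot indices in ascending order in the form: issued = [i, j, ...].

  0. ALU→r7 ⇒ go  {0A/2Mu/2Ld/1B | 2r 2w}
  1. ALU→r3 ⇒ no(FU)  {0A/2Mu/2Ld/1B | 2r 2w}
  2. MEM ⇒ go  {0A/2Mu/1Ld/1B | 0r 2w}
  3. MEM ⇒ no(RD_PORT)  {0A/2Mu/1Ld/1B | 0r 2w}
  4. MUL→r1 ⇒ no(RD_PORT)  {0A/2Mu/1Ld/1B | 0r 2w}
  5. MUL→r3 ⇒ no(RD_PORT)  {0A/2Mu/1Ld/1B | 0r 2w}
  6. ALU→r5 ⇒ no(FU)  {0A/2Mu/1Ld/1B | 0r 2w}
  7. BR ⇒ go  {0A/2Mu/1Ld/0B | 0r 2w}

issued = [0, 2, 7]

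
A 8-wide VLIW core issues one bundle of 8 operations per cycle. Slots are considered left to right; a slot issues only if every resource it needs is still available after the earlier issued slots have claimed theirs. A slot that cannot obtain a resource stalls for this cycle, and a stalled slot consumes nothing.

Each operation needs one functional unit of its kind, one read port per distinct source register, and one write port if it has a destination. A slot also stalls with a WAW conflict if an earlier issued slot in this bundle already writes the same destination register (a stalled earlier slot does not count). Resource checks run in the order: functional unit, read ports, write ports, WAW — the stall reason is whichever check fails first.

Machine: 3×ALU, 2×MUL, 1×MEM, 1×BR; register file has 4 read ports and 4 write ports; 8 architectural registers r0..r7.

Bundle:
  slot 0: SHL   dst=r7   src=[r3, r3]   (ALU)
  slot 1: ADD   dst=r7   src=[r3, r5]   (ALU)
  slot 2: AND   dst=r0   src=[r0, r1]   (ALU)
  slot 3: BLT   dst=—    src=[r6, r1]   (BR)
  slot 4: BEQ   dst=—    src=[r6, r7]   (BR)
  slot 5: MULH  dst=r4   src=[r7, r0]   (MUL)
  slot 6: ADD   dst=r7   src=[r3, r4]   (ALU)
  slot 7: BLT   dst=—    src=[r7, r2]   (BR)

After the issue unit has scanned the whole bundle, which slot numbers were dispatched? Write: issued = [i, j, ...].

  0. ALU→r7 ⇒ go  {2A/2Mu/1Ld/1B | 3r 3w}
  1. ALU→r7 ⇒ no(WAW)  {2A/2Mu/1Ld/1B | 3r 3w}
  2. ALU→r0 ⇒ go  {1A/2Mu/1Ld/1B | 1r 2w}
  3. BR ⇒ no(RD_PORT)  {1A/2Mu/1Ld/1B | 1r 2w}
  4. BR ⇒ no(RD_PORT)  {1A/2Mu/1Ld/1B | 1r 2w}
  5. MUL→r4 ⇒ no(RD_PORT)  {1A/2Mu/1Ld/1B | 1r 2w}
  6. ALU→r7 ⇒ no(RD_PORT)  {1A/2Mu/1Ld/1B | 1r 2w}
  7. BR ⇒ no(RD_PORT)  {1A/2Mu/1Ld/1B | 1r 2w}

issued = [0, 2]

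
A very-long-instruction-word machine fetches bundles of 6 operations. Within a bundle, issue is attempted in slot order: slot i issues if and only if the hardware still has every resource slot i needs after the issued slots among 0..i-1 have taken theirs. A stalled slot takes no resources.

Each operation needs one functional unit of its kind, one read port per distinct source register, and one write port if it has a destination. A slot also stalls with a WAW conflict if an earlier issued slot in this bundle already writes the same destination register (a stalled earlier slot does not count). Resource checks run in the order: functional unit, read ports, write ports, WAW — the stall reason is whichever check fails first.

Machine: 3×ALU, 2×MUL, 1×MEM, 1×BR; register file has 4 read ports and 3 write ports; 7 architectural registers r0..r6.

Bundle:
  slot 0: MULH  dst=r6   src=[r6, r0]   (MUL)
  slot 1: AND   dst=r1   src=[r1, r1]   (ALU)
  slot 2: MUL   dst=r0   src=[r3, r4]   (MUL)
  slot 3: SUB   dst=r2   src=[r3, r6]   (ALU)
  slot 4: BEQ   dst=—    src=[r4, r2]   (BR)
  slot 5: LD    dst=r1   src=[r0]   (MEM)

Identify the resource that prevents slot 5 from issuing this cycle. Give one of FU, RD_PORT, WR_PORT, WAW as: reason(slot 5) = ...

reason(slot 5) = WAW

#0 MUL src=r6,r0 dispatched  <A:3 Mu:1 Ld:1 B:1 rd:2 wr:2>
#1 ALU src=r1,r1 dispatched  <A:2 Mu:1 Ld:1 B:1 rd:1 wr:1>
#2 MUL src=r3,r4 held:RD_PORT  <A:2 Mu:1 Ld:1 B:1 rd:1 wr:1>
#3 ALU src=r3,r6 held:RD_PORT  <A:2 Mu:1 Ld:1 B:1 rd:1 wr:1>
#4 BR src=r4,r2 held:RD_PORT  <A:2 Mu:1 Ld:1 B:1 rd:1 wr:1>
#5 MEM src=r0 held:WAW  <A:2 Mu:1 Ld:1 B:1 rd:1 wr:1>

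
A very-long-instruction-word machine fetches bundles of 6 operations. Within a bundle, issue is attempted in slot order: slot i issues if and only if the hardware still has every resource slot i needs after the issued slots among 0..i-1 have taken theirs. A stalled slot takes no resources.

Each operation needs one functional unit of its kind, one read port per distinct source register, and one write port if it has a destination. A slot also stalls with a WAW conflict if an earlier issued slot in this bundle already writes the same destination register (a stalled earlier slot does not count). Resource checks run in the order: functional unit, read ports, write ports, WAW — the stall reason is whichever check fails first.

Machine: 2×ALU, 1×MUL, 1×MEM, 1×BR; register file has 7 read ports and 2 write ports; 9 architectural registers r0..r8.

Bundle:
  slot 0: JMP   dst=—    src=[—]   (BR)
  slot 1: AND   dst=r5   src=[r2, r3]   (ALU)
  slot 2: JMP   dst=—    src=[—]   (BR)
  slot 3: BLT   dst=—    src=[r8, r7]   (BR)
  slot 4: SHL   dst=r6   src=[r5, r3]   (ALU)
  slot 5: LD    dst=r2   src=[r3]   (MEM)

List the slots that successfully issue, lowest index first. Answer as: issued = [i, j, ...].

(0) want 1×BR +0rd +0wr — yes → AL2|MU1|ME1|BR0|rd7|wr2
(1) want 1×ALU +2rd +1wr — yes → AL1|MU1|ME1|BR0|rd5|wr1
(2) want 1×BR +0rd +0wr — FU → AL1|MU1|ME1|BR0|rd5|wr1
(3) want 1×BR +2rd +0wr — FU → AL1|MU1|ME1|BR0|rd5|wr1
(4) want 1×ALU +2rd +1wr — yes → AL0|MU1|ME1|BR0|rd3|wr0
(5) want 1×MEM +1rd +1wr — WR_PORT → AL0|MU1|ME1|BR0|rd3|wr0

issued = [0, 1, 4]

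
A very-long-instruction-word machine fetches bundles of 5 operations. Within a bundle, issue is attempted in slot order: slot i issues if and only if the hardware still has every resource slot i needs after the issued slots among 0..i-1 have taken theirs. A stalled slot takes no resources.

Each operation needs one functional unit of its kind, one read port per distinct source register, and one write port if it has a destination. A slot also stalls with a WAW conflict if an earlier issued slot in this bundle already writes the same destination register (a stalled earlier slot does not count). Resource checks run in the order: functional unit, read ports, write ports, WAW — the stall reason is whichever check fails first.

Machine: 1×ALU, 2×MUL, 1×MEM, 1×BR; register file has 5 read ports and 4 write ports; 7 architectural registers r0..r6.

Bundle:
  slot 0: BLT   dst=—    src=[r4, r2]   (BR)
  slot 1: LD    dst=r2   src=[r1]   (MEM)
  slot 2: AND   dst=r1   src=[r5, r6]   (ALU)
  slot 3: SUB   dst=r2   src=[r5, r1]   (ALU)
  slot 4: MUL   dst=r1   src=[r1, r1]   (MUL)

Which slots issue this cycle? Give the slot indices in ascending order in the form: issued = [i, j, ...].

slot 0 (BR): ISSUE — free A1,Mu2,Ld1,B0 rp3 wp4
slot 1 (MEM): ISSUE — free A1,Mu2,Ld0,B0 rp2 wp3
slot 2 (ALU): ISSUE — free A0,Mu2,Ld0,B0 rp0 wp2
slot 3 (ALU): stall FU — free A0,Mu2,Ld0,B0 rp0 wp2
slot 4 (MUL): stall RD_PORT — free A0,Mu2,Ld0,B0 rp0 wp2

issued = [0, 1, 2]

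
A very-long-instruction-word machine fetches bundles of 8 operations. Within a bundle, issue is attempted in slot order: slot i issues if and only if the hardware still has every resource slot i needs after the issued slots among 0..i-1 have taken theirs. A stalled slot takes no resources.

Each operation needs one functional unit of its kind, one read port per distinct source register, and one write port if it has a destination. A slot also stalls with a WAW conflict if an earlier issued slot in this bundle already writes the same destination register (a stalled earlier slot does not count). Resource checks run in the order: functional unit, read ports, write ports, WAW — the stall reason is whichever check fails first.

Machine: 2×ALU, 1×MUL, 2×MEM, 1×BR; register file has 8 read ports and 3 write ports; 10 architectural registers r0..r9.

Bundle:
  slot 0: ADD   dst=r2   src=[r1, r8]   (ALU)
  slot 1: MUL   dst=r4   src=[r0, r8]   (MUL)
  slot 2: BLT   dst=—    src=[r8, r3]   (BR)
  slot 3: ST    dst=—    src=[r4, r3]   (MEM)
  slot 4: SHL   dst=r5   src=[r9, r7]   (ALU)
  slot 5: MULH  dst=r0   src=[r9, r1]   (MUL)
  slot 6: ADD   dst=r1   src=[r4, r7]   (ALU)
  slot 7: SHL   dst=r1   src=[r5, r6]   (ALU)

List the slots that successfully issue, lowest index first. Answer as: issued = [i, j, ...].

[0] ALU needs rd=2 wr=1: ok; after: ALU=1 MUL=1 MEM=2 BR=1, R=6, W=2
[1] MUL needs rd=2 wr=1: ok; after: ALU=1 MUL=0 MEM=2 BR=1, R=4, W=1
[2] BR needs rd=2 wr=0: ok; after: ALU=1 MUL=0 MEM=2 BR=0, R=2, W=1
[3] MEM needs rd=2 wr=0: ok; after: ALU=1 MUL=0 MEM=1 BR=0, R=0, W=1
[4] ALU needs rd=2 wr=1: RD_PORT; after: ALU=1 MUL=0 MEM=1 BR=0, R=0, W=1
[5] MUL needs rd=2 wr=1: FU; after: ALU=1 MUL=0 MEM=1 BR=0, R=0, W=1
[6] ALU needs rd=2 wr=1: RD_PORT; after: ALU=1 MUL=0 MEM=1 BR=0, R=0, W=1
[7] ALU needs rd=2 wr=1: RD_PORT; after: ALU=1 MUL=0 MEM=1 BR=0, R=0, W=1

issued = [0, 1, 2, 3]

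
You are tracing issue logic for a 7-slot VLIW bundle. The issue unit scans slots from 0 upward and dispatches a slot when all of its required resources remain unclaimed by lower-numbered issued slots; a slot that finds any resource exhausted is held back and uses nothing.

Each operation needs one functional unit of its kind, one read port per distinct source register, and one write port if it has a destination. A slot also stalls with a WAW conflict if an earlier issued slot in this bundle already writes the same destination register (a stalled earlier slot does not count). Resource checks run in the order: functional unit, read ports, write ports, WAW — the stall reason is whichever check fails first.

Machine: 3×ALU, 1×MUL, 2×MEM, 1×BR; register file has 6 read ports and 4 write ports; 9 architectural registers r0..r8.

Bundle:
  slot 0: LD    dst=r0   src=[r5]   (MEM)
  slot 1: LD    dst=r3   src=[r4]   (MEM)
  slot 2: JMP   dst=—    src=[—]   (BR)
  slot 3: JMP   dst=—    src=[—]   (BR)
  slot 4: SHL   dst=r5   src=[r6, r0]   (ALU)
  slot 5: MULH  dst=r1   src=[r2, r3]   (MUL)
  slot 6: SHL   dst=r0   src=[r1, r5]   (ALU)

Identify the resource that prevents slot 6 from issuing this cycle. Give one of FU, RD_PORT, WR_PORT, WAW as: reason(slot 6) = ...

reason(slot 6) = RD_PORT

  0. MEM→r0 ⇒ go  {3A/1Mu/1Ld/1B | 5r 3w}
  1. MEM→r3 ⇒ go  {3A/1Mu/0Ld/1B | 4r 2w}
  2. BR ⇒ go  {3A/1Mu/0Ld/0B | 4r 2w}
  3. BR ⇒ no(FU)  {3A/1Mu/0Ld/0B | 4r 2w}
  4. ALU→r5 ⇒ go  {2A/1Mu/0Ld/0B | 2r 1w}
  5. MUL→r1 ⇒ go  {2A/0Mu/0Ld/0B | 0r 0w}
  6. ALU→r0 ⇒ no(RD_PORT)  {2A/0Mu/0Ld/0B | 0r 0w}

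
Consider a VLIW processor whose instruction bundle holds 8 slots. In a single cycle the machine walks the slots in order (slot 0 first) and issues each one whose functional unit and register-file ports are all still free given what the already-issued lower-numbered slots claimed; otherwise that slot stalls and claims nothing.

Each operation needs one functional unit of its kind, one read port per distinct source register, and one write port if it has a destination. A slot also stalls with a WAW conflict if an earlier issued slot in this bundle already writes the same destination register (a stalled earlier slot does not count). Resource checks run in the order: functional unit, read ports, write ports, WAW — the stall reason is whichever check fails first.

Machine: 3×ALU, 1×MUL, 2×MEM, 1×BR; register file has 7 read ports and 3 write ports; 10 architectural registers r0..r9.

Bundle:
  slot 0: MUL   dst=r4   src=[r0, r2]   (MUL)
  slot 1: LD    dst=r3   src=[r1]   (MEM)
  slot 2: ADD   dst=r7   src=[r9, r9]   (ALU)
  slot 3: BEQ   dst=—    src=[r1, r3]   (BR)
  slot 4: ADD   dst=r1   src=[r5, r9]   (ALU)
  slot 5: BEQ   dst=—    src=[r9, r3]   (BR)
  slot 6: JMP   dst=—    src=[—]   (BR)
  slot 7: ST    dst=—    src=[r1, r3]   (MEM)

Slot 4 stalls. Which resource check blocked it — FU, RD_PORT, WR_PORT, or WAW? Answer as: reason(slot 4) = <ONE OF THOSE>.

  0. MUL→r4 ⇒ go  {3A/0Mu/2Ld/1B | 5r 2w}
  1. MEM→r3 ⇒ go  {3A/0Mu/1Ld/1B | 4r 1w}
  2. ALU→r7 ⇒ go  {2A/0Mu/1Ld/1B | 3r 0w}
  3. BR ⇒ go  {2A/0Mu/1Ld/0B | 1r 0w}
  4. ALU→r1 ⇒ no(RD_PORT)  {2A/0Mu/1Ld/0B | 1r 0w}
  5. BR ⇒ no(FU)  {2A/0Mu/1Ld/0B | 1r 0w}
  6. BR ⇒ no(FU)  {2A/0Mu/1Ld/0B | 1r 0w}
  7. MEM ⇒ no(RD_PORT)  {2A/0Mu/1Ld/0B | 1r 0w}

reason(slot 4) = RD_PORT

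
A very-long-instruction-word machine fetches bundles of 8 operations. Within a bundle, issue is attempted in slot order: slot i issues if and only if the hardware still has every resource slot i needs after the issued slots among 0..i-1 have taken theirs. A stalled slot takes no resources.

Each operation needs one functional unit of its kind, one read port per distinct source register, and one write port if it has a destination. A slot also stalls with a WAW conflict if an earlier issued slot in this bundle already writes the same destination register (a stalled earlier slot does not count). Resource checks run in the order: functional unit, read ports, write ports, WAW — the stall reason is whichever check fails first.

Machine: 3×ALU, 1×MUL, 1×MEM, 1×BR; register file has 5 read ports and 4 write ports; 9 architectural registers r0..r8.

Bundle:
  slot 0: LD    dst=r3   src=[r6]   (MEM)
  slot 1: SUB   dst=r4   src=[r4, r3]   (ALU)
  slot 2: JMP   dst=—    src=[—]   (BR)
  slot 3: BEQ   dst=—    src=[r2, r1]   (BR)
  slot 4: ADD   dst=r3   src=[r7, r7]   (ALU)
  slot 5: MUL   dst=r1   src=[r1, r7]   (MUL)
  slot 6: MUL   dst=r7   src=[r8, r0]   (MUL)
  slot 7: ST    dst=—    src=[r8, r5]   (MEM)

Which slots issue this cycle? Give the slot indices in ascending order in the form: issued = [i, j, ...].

issued = [0, 1, 2, 5]

(0) want 1×MEM +1rd +1wr — yes → AL3|MU1|ME0|BR1|rd4|wr3
(1) want 1×ALU +2rd +1wr — yes → AL2|MU1|ME0|BR1|rd2|wr2
(2) want 1×BR +0rd +0wr — yes → AL2|MU1|ME0|BR0|rd2|wr2
(3) want 1×BR +2rd +0wr — FU → AL2|MU1|ME0|BR0|rd2|wr2
(4) want 1×ALU +1rd +1wr — WAW → AL2|MU1|ME0|BR0|rd2|wr2
(5) want 1×MUL +2rd +1wr — yes → AL2|MU0|ME0|BR0|rd0|wr1
(6) want 1×MUL +2rd +1wr — FU → AL2|MU0|ME0|BR0|rd0|wr1
(7) want 1×MEM +2rd +0wr — FU → AL2|MU0|ME0|BR0|rd0|wr1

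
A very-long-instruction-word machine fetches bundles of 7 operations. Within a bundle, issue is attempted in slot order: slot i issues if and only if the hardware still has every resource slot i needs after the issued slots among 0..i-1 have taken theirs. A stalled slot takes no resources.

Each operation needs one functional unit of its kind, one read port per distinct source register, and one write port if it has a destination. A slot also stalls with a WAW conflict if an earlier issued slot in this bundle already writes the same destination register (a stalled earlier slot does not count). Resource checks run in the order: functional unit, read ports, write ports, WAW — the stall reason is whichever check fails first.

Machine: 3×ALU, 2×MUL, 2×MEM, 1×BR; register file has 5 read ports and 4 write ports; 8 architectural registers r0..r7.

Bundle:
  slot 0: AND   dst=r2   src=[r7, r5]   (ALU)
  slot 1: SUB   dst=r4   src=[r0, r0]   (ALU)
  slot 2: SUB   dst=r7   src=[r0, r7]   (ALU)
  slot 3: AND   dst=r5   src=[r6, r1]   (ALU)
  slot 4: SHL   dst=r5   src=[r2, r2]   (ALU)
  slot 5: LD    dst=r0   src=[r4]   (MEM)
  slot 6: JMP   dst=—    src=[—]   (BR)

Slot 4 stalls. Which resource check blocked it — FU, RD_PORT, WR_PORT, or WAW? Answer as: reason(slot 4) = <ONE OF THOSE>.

slot 0 (ALU): ISSUE — free A2,Mu2,Ld2,B1 rp3 wp3
slot 1 (ALU): ISSUE — free A1,Mu2,Ld2,B1 rp2 wp2
slot 2 (ALU): ISSUE — free A0,Mu2,Ld2,B1 rp0 wp1
slot 3 (ALU): stall FU — free A0,Mu2,Ld2,B1 rp0 wp1
slot 4 (ALU): stall FU — free A0,Mu2,Ld2,B1 rp0 wp1
slot 5 (MEM): stall RD_PORT — free A0,Mu2,Ld2,B1 rp0 wp1
slot 6 (BR): ISSUE — free A0,Mu2,Ld2,B0 rp0 wp1

reason(slot 4) = FU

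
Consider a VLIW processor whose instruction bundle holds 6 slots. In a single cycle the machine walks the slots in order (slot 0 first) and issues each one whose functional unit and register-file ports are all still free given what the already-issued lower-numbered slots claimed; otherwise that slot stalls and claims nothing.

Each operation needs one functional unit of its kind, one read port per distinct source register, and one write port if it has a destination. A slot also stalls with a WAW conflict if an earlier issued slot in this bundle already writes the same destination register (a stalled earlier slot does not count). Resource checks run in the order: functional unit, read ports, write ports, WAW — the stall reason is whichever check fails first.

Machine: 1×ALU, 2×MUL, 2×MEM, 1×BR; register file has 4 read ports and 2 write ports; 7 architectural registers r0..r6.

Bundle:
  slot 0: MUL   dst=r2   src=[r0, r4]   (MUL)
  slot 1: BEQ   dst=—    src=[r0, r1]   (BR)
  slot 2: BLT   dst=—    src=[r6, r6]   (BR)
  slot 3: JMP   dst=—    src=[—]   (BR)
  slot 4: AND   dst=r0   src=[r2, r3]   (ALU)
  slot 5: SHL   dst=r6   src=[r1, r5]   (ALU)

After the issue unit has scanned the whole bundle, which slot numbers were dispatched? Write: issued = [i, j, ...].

issued = [0, 1]

(0) want 1×MUL +2rd +1wr — yes → AL1|MU1|ME2|BR1|rd2|wr1
(1) want 1×BR +2rd +0wr — yes → AL1|MU1|ME2|BR0|rd0|wr1
(2) want 1×BR +1rd +0wr — FU → AL1|MU1|ME2|BR0|rd0|wr1
(3) want 1×BR +0rd +0wr — FU → AL1|MU1|ME2|BR0|rd0|wr1
(4) want 1×ALU +2rd +1wr — RD_PORT → AL1|MU1|ME2|BR0|rd0|wr1
(5) want 1×ALU +2rd +1wr — RD_PORT → AL1|MU1|ME2|BR0|rd0|wr1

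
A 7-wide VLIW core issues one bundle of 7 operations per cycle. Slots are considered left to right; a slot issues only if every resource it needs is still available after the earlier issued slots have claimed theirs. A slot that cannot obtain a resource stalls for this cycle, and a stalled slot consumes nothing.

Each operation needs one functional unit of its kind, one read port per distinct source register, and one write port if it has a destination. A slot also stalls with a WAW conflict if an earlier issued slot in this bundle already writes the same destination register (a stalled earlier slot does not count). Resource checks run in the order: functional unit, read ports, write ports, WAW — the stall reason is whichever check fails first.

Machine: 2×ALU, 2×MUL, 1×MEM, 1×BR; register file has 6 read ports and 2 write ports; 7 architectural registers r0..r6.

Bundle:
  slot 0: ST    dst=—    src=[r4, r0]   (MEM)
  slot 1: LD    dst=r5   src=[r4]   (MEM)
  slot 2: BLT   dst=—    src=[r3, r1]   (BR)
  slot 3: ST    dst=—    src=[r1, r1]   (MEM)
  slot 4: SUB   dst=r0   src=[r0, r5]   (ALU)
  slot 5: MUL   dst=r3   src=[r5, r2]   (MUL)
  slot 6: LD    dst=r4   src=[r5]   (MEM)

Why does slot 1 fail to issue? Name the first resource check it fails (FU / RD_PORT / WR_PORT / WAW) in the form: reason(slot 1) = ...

#0 MEM src=r4,r0 dispatched  <A:2 Mu:2 Ld:0 B:1 rd:4 wr:2>
#1 MEM src=r4 held:FU  <A:2 Mu:2 Ld:0 B:1 rd:4 wr:2>
#2 BR src=r3,r1 dispatched  <A:2 Mu:2 Ld:0 B:0 rd:2 wr:2>
#3 MEM src=r1,r1 held:FU  <A:2 Mu:2 Ld:0 B:0 rd:2 wr:2>
#4 ALU src=r0,r5 dispatched  <A:1 Mu:2 Ld:0 B:0 rd:0 wr:1>
#5 MUL src=r5,r2 held:RD_PORT  <A:1 Mu:2 Ld:0 B:0 rd:0 wr:1>
#6 MEM src=r5 held:FU  <A:1 Mu:2 Ld:0 B:0 rd:0 wr:1>

reason(slot 1) = FU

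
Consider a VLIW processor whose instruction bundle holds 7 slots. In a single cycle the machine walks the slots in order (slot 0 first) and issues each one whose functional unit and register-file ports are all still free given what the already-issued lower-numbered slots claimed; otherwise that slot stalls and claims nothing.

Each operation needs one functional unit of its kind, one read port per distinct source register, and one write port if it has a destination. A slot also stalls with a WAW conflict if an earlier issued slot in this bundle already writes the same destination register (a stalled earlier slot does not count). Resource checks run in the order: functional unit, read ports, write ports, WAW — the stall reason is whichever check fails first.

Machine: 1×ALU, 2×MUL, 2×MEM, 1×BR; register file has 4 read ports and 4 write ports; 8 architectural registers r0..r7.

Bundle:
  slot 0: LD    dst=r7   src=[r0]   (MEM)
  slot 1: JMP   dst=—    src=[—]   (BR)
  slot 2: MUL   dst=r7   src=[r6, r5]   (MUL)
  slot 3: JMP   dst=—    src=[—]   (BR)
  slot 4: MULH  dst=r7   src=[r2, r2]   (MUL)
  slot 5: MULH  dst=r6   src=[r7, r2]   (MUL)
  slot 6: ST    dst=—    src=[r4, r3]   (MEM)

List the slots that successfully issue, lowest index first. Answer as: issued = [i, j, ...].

issued = [0, 1, 5]

(0) want 1×MEM +1rd +1wr — yes → AL1|MU2|ME1|BR1|rd3|wr3
(1) want 1×BR +0rd +0wr — yes → AL1|MU2|ME1|BR0|rd3|wr3
(2) want 1×MUL +2rd +1wr — WAW → AL1|MU2|ME1|BR0|rd3|wr3
(3) want 1×BR +0rd +0wr — FU → AL1|MU2|ME1|BR0|rd3|wr3
(4) want 1×MUL +1rd +1wr — WAW → AL1|MU2|ME1|BR0|rd3|wr3
(5) want 1×MUL +2rd +1wr — yes → AL1|MU1|ME1|BR0|rd1|wr2
(6) want 1×MEM +2rd +0wr — RD_PORT → AL1|MU1|ME1|BR0|rd1|wr2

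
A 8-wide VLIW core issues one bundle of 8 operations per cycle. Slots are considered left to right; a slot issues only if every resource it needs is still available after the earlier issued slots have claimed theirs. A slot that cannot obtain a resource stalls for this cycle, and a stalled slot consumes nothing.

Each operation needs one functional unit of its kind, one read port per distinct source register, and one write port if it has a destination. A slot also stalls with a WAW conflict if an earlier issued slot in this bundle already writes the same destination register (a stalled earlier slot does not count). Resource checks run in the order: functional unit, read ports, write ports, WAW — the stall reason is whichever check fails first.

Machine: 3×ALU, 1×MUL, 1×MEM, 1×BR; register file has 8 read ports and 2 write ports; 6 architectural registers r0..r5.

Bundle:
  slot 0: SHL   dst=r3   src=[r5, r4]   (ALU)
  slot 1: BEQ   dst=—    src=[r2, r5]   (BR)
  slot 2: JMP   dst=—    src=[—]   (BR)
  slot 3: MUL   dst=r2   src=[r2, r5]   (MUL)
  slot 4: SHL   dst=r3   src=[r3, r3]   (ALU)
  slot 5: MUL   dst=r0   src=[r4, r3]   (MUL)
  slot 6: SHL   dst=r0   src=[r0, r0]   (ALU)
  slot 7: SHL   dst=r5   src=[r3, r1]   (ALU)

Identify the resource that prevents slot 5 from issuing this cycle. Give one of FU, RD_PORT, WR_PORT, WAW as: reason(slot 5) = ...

reason(slot 5) = FU

#0 ALU src=r5,r4 dispatched  <A:2 Mu:1 Ld:1 B:1 rd:6 wr:1>
#1 BR src=r2,r5 dispatched  <A:2 Mu:1 Ld:1 B:0 rd:4 wr:1>
#2 BR src=- held:FU  <A:2 Mu:1 Ld:1 B:0 rd:4 wr:1>
#3 MUL src=r2,r5 dispatched  <A:2 Mu:0 Ld:1 B:0 rd:2 wr:0>
#4 ALU src=r3,r3 held:WR_PORT  <A:2 Mu:0 Ld:1 B:0 rd:2 wr:0>
#5 MUL src=r4,r3 held:FU  <A:2 Mu:0 Ld:1 B:0 rd:2 wr:0>
#6 ALU src=r0,r0 held:WR_PORT  <A:2 Mu:0 Ld:1 B:0 rd:2 wr:0>
#7 ALU src=r3,r1 held:WR_PORT  <A:2 Mu:0 Ld:1 B:0 rd:2 wr:0>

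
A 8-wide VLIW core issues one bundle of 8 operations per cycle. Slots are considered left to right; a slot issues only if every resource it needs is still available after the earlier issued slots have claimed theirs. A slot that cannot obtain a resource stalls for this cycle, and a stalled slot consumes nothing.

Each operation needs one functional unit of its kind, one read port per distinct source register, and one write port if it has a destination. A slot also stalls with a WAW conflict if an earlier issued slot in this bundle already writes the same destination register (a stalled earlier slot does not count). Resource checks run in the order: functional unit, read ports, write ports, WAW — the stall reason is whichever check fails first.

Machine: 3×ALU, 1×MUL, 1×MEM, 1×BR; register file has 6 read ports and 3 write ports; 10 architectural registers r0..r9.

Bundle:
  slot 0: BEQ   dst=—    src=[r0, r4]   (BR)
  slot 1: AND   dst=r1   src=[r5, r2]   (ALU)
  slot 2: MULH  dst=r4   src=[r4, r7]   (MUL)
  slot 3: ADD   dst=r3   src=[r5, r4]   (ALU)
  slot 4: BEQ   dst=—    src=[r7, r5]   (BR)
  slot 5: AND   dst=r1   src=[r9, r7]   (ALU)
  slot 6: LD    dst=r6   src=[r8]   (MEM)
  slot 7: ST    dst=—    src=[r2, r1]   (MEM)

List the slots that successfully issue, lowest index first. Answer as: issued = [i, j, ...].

slot 0 (BR): ISSUE — free A3,Mu1,Ld1,B0 rp4 wp3
slot 1 (ALU): ISSUE — free A2,Mu1,Ld1,B0 rp2 wp2
slot 2 (MUL): ISSUE — free A2,Mu0,Ld1,B0 rp0 wp1
slot 3 (ALU): stall RD_PORT — free A2,Mu0,Ld1,B0 rp0 wp1
slot 4 (BR): stall FU — free A2,Mu0,Ld1,B0 rp0 wp1
slot 5 (ALU): stall RD_PORT — free A2,Mu0,Ld1,B0 rp0 wp1
slot 6 (MEM): stall RD_PORT — free A2,Mu0,Ld1,B0 rp0 wp1
slot 7 (MEM): stall RD_PORT — free A2,Mu0,Ld1,B0 rp0 wp1

issued = [0, 1, 2]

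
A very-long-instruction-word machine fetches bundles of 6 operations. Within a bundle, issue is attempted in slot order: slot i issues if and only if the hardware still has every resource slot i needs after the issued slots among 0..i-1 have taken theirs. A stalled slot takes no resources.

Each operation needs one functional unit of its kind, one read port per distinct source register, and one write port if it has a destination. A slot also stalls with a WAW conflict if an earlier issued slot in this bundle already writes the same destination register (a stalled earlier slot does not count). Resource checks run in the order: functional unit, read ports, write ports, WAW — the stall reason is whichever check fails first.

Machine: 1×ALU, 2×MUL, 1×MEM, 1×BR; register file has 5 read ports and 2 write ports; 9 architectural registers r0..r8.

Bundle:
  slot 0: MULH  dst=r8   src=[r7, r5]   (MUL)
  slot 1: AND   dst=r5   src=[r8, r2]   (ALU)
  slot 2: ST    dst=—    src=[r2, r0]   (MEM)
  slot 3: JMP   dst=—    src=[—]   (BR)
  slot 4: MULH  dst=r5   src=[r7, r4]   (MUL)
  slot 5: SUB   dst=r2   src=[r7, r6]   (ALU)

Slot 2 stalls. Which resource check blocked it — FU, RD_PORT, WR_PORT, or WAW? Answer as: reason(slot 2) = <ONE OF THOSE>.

reason(slot 2) = RD_PORT

[0] MUL needs rd=2 wr=1: ok; after: ALU=1 MUL=1 MEM=1 BR=1, R=3, W=1
[1] ALU needs rd=2 wr=1: ok; after: ALU=0 MUL=1 MEM=1 BR=1, R=1, W=0
[2] MEM needs rd=2 wr=0: RD_PORT; after: ALU=0 MUL=1 MEM=1 BR=1, R=1, W=0
[3] BR needs rd=0 wr=0: ok; after: ALU=0 MUL=1 MEM=1 BR=0, R=1, W=0
[4] MUL needs rd=2 wr=1: RD_PORT; after: ALU=0 MUL=1 MEM=1 BR=0, R=1, W=0
[5] ALU needs rd=2 wr=1: FU; after: ALU=0 MUL=1 MEM=1 BR=0, R=1, W=0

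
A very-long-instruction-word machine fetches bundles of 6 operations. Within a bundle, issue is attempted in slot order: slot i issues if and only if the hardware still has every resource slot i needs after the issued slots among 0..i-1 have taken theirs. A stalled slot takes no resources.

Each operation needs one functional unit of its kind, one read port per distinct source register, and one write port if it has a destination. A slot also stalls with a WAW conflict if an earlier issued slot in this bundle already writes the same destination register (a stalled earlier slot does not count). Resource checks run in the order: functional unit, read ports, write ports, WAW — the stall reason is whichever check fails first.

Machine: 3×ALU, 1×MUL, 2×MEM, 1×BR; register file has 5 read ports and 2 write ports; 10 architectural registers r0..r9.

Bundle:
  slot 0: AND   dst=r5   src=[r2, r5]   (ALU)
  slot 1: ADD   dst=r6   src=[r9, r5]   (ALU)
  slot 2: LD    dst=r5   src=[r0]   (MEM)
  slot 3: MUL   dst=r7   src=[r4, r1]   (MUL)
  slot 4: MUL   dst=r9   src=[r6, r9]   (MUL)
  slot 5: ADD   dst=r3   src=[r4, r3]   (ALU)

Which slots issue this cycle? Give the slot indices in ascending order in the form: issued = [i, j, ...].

#0 ALU src=r2,r5 dispatched  <A:2 Mu:1 Ld:2 B:1 rd:3 wr:1>
#1 ALU src=r9,r5 dispatched  <A:1 Mu:1 Ld:2 B:1 rd:1 wr:0>
#2 MEM src=r0 held:WR_PORT  <A:1 Mu:1 Ld:2 B:1 rd:1 wr:0>
#3 MUL src=r4,r1 held:RD_PORT  <A:1 Mu:1 Ld:2 B:1 rd:1 wr:0>
#4 MUL src=r6,r9 held:RD_PORT  <A:1 Mu:1 Ld:2 B:1 rd:1 wr:0>
#5 ALU src=r4,r3 held:RD_PORT  <A:1 Mu:1 Ld:2 B:1 rd:1 wr:0>

issued = [0, 1]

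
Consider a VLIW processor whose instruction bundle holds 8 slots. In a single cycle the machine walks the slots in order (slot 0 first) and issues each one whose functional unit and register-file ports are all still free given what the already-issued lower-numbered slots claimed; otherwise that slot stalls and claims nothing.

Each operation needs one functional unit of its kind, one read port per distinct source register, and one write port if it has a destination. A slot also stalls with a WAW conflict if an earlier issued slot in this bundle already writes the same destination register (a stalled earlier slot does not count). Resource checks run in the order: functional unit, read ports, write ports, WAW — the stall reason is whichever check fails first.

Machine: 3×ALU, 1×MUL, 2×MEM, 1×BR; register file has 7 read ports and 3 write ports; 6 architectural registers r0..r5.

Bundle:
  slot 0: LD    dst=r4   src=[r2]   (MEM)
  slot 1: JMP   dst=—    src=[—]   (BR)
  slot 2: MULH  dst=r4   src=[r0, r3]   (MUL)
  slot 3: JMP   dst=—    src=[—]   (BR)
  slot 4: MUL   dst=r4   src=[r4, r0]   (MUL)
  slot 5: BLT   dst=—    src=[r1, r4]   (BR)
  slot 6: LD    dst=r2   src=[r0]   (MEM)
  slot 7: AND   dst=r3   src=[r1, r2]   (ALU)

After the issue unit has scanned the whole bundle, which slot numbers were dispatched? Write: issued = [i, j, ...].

issued = [0, 1, 6, 7]

#0 MEM src=r2 dispatched  <A:3 Mu:1 Ld:1 B:1 rd:6 wr:2>
#1 BR src=- dispatched  <A:3 Mu:1 Ld:1 B:0 rd:6 wr:2>
#2 MUL src=r0,r3 held:WAW  <A:3 Mu:1 Ld:1 B:0 rd:6 wr:2>
#3 BR src=- held:FU  <A:3 Mu:1 Ld:1 B:0 rd:6 wr:2>
#4 MUL src=r4,r0 held:WAW  <A:3 Mu:1 Ld:1 B:0 rd:6 wr:2>
#5 BR src=r1,r4 held:FU  <A:3 Mu:1 Ld:1 B:0 rd:6 wr:2>
#6 MEM src=r0 dispatched  <A:3 Mu:1 Ld:0 B:0 rd:5 wr:1>
#7 ALU src=r1,r2 dispatched  <A:2 Mu:1 Ld:0 B:0 rd:3 wr:0>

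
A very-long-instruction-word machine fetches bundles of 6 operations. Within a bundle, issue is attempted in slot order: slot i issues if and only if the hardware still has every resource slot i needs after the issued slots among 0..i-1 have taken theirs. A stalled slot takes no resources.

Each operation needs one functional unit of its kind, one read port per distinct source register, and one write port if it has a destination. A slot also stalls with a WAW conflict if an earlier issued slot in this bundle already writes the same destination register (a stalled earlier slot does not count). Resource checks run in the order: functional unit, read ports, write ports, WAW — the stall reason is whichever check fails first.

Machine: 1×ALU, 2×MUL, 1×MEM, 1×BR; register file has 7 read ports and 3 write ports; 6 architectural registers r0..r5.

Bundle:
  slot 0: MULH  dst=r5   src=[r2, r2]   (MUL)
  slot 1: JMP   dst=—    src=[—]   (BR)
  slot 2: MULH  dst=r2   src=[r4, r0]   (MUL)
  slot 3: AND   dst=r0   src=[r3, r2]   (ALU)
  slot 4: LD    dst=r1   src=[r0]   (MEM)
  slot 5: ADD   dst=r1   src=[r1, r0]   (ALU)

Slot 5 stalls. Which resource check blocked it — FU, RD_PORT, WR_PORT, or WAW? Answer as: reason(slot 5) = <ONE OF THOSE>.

  0. MUL→r5 ⇒ go  {1A/1Mu/1Ld/1B | 6r 2w}
  1. BR ⇒ go  {1A/1Mu/1Ld/0B | 6r 2w}
  2. MUL→r2 ⇒ go  {1A/0Mu/1Ld/0B | 4r 1w}
  3. ALU→r0 ⇒ go  {0A/0Mu/1Ld/0B | 2r 0w}
  4. MEM→r1 ⇒ no(WR_PORT)  {0A/0Mu/1Ld/0B | 2r 0w}
  5. ALU→r1 ⇒ no(FU)  {0A/0Mu/1Ld/0B | 2r 0w}

reason(slot 5) = FU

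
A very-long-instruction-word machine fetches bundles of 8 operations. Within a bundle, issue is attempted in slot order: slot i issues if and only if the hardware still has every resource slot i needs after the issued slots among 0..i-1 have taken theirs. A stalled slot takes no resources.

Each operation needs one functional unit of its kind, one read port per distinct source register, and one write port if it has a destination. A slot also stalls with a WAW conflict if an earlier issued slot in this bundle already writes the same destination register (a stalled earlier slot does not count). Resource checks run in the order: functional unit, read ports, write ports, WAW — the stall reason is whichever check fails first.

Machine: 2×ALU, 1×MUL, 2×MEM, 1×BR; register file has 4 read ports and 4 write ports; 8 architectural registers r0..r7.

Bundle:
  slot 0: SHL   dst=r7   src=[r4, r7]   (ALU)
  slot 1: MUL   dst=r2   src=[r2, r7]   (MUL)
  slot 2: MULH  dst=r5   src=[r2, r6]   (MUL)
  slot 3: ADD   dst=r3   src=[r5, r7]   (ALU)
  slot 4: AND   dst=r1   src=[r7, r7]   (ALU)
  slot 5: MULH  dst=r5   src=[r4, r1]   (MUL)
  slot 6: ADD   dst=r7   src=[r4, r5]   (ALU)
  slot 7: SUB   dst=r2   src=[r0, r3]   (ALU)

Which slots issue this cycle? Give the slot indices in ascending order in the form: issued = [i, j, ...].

[0] ALU needs rd=2 wr=1: ok; after: ALU=1 MUL=1 MEM=2 BR=1, R=2, W=3
[1] MUL needs rd=2 wr=1: ok; after: ALU=1 MUL=0 MEM=2 BR=1, R=0, W=2
[2] MUL needs rd=2 wr=1: FU; after: ALU=1 MUL=0 MEM=2 BR=1, R=0, W=2
[3] ALU needs rd=2 wr=1: RD_PORT; after: ALU=1 MUL=0 MEM=2 BR=1, R=0, W=2
[4] ALU needs rd=1 wr=1: RD_PORT; after: ALU=1 MUL=0 MEM=2 BR=1, R=0, W=2
[5] MUL needs rd=2 wr=1: FU; after: ALU=1 MUL=0 MEM=2 BR=1, R=0, W=2
[6] ALU needs rd=2 wr=1: RD_PORT; after: ALU=1 MUL=0 MEM=2 BR=1, R=0, W=2
[7] ALU needs rd=2 wr=1: RD_PORT; after: ALU=1 MUL=0 MEM=2 BR=1, R=0, W=2

issued = [0, 1]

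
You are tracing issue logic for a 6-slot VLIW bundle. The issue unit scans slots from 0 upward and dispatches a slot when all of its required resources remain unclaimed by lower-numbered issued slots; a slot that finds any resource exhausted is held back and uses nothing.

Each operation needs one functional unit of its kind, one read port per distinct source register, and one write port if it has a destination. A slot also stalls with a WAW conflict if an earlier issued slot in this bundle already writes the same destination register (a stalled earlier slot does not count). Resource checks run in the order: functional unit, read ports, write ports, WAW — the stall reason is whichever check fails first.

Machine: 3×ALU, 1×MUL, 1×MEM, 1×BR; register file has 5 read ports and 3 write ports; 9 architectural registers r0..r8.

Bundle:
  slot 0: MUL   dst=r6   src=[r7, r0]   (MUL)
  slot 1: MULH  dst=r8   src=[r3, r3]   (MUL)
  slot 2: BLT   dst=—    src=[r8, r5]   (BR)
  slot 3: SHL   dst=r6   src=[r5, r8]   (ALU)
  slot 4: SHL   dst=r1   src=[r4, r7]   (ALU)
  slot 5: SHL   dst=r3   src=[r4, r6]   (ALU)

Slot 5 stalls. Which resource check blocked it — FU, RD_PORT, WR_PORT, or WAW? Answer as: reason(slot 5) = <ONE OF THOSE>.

  0. MUL→r6 ⇒ go  {3A/0Mu/1Ld/1B | 3r 2w}
  1. MUL→r8 ⇒ no(FU)  {3A/0Mu/1Ld/1B | 3r 2w}
  2. BR ⇒ go  {3A/0Mu/1Ld/0B | 1r 2w}
  3. ALU→r6 ⇒ no(RD_PORT)  {3A/0Mu/1Ld/0B | 1r 2w}
  4. ALU→r1 ⇒ no(RD_PORT)  {3A/0Mu/1Ld/0B | 1r 2w}
  5. ALU→r3 ⇒ no(RD_PORT)  {3A/0Mu/1Ld/0B | 1r 2w}

reason(slot 5) = RD_PORT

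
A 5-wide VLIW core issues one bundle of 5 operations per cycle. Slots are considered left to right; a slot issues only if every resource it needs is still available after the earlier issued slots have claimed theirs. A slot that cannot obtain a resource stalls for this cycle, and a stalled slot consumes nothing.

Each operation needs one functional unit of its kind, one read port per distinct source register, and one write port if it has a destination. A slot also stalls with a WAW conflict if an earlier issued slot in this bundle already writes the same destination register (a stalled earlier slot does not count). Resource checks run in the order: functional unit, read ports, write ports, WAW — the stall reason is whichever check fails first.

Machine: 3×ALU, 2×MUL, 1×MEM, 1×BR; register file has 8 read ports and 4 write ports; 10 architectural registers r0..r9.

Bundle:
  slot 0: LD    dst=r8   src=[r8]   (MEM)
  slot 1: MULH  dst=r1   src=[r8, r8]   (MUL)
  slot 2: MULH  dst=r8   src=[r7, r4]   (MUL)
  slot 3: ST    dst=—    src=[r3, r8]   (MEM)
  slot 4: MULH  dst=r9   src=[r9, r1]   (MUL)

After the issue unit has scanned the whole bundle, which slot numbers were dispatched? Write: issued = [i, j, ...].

(0) want 1×MEM +1rd +1wr — yes → AL3|MU2|ME0|BR1|rd7|wr3
(1) want 1×MUL +1rd +1wr — yes → AL3|MU1|ME0|BR1|rd6|wr2
(2) want 1×MUL +2rd +1wr — WAW → AL3|MU1|ME0|BR1|rd6|wr2
(3) want 1×MEM +2rd +0wr — FU → AL3|MU1|ME0|BR1|rd6|wr2
(4) want 1×MUL +2rd +1wr — yes → AL3|MU0|ME0|BR1|rd4|wr1

issued = [0, 1, 4]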